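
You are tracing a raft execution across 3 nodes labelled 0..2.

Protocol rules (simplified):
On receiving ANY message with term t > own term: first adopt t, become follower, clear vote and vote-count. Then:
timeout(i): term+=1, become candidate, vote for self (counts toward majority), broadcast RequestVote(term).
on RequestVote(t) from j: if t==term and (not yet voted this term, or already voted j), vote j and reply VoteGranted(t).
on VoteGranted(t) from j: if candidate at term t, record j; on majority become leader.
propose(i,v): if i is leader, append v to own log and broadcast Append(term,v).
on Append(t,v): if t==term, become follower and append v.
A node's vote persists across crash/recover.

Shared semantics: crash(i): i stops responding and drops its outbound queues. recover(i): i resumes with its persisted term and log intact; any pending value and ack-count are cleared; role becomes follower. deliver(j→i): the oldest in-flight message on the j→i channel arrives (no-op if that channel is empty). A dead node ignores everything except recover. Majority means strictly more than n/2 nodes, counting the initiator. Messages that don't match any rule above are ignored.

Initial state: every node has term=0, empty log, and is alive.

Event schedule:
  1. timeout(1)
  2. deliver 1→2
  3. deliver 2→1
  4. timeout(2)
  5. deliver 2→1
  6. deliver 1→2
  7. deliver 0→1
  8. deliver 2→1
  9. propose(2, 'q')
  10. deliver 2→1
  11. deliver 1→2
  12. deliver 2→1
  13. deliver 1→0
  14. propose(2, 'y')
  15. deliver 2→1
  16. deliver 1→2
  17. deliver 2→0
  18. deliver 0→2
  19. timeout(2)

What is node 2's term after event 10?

2

step 1 timeout(1): 1={cand,t=1,log=-}
step 2 deliver 1→2: 2={foll,t=1,log=-}
step 3 deliver 2→1: 1={lead,t=1,log=-}
step 4 timeout(2): 2={cand,t=2,log=-}
step 5 deliver 2→1: 1={foll,t=2,log=-}
step 6 deliver 1→2: 2={lead,t=2,log=-}
step 7 deliver 0→1: —
step 8 deliver 2→1: —
step 9 propose(2,'q'): 2={lead,t=2,log=q}
step 10 deliver 2→1: 1={foll,t=2,log=q}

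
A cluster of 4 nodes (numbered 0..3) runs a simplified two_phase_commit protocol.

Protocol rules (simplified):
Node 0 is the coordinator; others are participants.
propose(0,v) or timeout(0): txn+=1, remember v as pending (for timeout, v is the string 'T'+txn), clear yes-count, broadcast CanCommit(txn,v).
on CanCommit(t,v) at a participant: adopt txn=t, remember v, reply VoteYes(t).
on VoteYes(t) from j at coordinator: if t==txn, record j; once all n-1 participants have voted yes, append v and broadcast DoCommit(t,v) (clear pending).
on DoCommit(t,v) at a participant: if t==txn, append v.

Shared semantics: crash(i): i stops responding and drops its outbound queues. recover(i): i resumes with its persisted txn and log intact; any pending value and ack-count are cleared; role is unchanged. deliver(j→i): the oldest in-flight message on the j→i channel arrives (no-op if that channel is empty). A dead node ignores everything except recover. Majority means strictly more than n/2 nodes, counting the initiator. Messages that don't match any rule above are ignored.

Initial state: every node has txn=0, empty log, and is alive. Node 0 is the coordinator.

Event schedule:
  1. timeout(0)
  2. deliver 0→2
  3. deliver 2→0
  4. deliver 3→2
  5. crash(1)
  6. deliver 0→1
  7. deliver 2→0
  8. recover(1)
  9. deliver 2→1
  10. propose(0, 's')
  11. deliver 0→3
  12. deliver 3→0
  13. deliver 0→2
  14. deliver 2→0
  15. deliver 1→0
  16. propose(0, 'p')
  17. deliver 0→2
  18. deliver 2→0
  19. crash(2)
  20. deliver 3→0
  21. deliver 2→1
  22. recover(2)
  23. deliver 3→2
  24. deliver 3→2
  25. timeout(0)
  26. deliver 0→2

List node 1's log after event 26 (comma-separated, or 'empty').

empty

[1] timeout(0) → N0(coor t1 [-])
[2] deliver 0→2 → N2(part t1 [-])
[3] deliver 2→0 → ∅
[4] deliver 3→2 → ∅
[5] crash(1) → N1(✗part t0 [-])
[6] deliver 0→1 → ∅
[7] deliver 2→0 → ∅
[8] recover(1) → N1(part t0 [-])
[9] deliver 2→1 → ∅
[10] propose(0,'s') → N0(coor t2 [-])
[11] deliver 0→3 → N3(part t1 [-])
[12] deliver 3→0 → ∅
[13] deliver 0→2 → N2(part t2 [-])
[14] deliver 2→0 → ∅
[15] deliver 1→0 → ∅
[16] propose(0,'p') → N0(coor t3 [-])
[17] deliver 0→2 → N2(part t3 [-])
[18] deliver 2→0 → ∅
[19] crash(2) → N2(✗part t3 [-])
[20] deliver 3→0 → ∅
[21] deliver 2→1 → ∅
[22] recover(2) → N2(part t3 [-])
[23] deliver 3→2 → ∅
[24] deliver 3→2 → ∅
[25] timeout(0) → N0(coor t4 [-])
[26] deliver 0→2 → N2(part t4 [-])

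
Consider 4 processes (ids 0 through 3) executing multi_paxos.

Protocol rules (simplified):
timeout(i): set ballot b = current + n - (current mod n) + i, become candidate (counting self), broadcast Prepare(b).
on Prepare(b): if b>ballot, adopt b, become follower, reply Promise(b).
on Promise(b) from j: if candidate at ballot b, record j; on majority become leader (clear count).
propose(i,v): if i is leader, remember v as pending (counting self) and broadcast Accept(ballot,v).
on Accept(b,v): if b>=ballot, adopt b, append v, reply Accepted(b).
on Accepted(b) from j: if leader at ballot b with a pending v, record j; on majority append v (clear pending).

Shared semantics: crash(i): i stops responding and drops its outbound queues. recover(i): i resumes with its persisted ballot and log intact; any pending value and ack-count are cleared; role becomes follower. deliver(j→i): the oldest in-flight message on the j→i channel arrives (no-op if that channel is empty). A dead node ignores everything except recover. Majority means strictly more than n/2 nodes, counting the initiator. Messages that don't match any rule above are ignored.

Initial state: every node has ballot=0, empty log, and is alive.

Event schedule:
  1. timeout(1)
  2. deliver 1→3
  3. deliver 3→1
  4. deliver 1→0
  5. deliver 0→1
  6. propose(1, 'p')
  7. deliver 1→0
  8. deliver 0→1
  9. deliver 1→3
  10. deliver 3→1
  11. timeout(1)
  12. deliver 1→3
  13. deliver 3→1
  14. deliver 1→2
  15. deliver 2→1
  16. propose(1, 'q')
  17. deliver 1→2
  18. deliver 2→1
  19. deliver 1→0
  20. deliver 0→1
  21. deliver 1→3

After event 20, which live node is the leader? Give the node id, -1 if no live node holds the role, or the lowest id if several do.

1

1. timeout(1):  <1:cand b5 ->
2. deliver 1→3:  <3:foll b5 ->
3. deliver 3→1:  nop
4. deliver 1→0:  <0:foll b5 ->
5. deliver 0→1:  <1:lead b5 ->
6. propose(1,'p'):  nop
7. deliver 1→0:  <0:foll b5 p>
8. deliver 0→1:  nop
9. deliver 1→3:  <3:foll b5 p>
10. deliver 3→1:  <1:lead b5 p>
11. timeout(1):  <1:cand b9 p>
12. deliver 1→3:  <3:foll b9 p>
13. deliver 3→1:  nop
14. deliver 1→2:  <2:foll b5 ->
15. deliver 2→1:  nop
16. propose(1,'q'):  nop
17. deliver 1→2:  <2:foll b5 p>
18. deliver 2→1:  nop
19. deliver 1→0:  <0:foll b9 p>
20. deliver 0→1:  <1:lead b9 p>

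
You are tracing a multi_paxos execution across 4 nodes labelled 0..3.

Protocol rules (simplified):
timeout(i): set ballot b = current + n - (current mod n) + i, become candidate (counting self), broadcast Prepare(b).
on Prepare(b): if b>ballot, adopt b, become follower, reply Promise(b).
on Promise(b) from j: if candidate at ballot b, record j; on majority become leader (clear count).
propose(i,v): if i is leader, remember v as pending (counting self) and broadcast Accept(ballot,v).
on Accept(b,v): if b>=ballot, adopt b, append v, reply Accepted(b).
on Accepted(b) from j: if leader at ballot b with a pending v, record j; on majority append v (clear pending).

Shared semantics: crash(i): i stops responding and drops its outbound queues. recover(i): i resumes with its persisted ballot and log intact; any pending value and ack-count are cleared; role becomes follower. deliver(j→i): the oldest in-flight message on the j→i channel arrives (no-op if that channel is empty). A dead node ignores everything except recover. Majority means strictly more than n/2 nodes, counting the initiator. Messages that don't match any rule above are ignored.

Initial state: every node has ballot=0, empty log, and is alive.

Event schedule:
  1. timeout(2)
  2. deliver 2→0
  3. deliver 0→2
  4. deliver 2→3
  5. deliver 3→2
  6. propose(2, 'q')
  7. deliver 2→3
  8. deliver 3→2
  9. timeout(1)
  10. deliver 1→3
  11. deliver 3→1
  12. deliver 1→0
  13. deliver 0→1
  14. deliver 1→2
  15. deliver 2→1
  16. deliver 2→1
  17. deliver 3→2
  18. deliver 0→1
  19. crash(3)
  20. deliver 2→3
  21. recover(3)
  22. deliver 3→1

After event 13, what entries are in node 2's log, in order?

empty

1. timeout(2):  <2:cand b6 ->
2. deliver 2→0:  <0:foll b6 ->
3. deliver 0→2:  nop
4. deliver 2→3:  <3:foll b6 ->
5. deliver 3→2:  <2:lead b6 ->
6. propose(2,'q'):  nop
7. deliver 2→3:  <3:foll b6 q>
8. deliver 3→2:  nop
9. timeout(1):  <1:cand b5 ->
10. deliver 1→3:  nop
11. deliver 3→1:  nop
12. deliver 1→0:  nop
13. deliver 0→1:  nop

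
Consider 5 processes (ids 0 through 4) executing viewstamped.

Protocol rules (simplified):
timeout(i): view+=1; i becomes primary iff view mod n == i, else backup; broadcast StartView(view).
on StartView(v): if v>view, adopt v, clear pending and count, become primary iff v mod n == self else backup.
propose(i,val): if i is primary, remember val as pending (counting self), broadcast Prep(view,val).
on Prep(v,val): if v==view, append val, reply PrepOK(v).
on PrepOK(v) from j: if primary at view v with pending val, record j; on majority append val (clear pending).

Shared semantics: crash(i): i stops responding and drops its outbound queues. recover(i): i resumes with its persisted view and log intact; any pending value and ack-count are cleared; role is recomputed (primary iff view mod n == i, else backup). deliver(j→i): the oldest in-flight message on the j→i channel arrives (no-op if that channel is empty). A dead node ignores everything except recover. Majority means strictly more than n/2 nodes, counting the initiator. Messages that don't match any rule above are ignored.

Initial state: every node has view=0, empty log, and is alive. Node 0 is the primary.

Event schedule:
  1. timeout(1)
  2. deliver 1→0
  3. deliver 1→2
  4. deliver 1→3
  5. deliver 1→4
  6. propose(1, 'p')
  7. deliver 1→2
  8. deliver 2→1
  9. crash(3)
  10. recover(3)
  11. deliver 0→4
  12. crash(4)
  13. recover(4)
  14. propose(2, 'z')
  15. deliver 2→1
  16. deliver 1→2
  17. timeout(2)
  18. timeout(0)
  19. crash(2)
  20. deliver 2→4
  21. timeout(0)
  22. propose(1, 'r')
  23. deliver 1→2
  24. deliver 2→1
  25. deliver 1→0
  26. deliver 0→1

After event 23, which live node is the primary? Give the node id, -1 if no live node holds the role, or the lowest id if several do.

1

e1 timeout(1): 1[prim,v=1,-]
e2 deliver 1→0: 0[back,v=1,-]
e3 deliver 1→2: 2[back,v=1,-]
e4 deliver 1→3: 3[back,v=1,-]
e5 deliver 1→4: 4[back,v=1,-]
e6 propose(1,'p'): ·
e7 deliver 1→2: 2[back,v=1,p]
e8 deliver 2→1: ·
e9 crash(3): 3[✗back,v=1,-]
e10 recover(3): 3[back,v=1,-]
e11 deliver 0→4: ·
e12 crash(4): 4[✗back,v=1,-]
e13 recover(4): 4[back,v=1,-]
e14 propose(2,'z'): ·
e15 deliver 2→1: ·
e16 deliver 1→2: ·
e17 timeout(2): 2[prim,v=2,p]
e18 timeout(0): 0[back,v=2,-]
e19 crash(2): 2[✗prim,v=2,p]
e20 deliver 2→4: ·
e21 timeout(0): 0[back,v=3,-]
e22 propose(1,'r'): ·
e23 deliver 1→2: ·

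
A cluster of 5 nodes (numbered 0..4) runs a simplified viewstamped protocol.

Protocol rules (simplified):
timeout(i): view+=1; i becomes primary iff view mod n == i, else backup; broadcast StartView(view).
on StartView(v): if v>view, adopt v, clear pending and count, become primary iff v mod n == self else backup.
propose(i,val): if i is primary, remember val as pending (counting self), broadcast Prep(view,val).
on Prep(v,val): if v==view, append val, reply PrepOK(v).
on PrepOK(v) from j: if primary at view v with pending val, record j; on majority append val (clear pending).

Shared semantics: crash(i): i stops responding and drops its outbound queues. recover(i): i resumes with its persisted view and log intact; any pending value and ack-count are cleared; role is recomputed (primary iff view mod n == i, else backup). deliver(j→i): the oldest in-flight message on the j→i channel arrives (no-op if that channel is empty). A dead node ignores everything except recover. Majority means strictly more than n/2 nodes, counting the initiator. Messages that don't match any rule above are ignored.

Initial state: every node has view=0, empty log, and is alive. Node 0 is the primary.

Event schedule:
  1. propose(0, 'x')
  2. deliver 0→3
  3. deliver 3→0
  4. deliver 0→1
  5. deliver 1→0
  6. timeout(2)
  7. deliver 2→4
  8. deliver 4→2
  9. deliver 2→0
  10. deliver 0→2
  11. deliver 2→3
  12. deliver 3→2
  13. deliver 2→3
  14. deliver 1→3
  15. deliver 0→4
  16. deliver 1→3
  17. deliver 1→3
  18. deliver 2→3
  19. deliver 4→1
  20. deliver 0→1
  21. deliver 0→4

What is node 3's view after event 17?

e1 propose(0,'x'): ·
e2 deliver 0→3: 3[back,v=0,x]
e3 deliver 3→0: ·
e4 deliver 0→1: 1[back,v=0,x]
e5 deliver 1→0: 0[prim,v=0,x]
e6 timeout(2): 2[back,v=1,-]
e7 deliver 2→4: 4[back,v=1,-]
e8 deliver 4→2: ·
e9 deliver 2→0: 0[back,v=1,x]
e10 deliver 0→2: ·
e11 deliver 2→3: 3[back,v=1,x]
e12 deliver 3→2: ·
e13 deliver 2→3: ·
e14 deliver 1→3: ·
e15 deliver 0→4: ·
e16 deliver 1→3: ·
e17 deliver 1→3: ·

1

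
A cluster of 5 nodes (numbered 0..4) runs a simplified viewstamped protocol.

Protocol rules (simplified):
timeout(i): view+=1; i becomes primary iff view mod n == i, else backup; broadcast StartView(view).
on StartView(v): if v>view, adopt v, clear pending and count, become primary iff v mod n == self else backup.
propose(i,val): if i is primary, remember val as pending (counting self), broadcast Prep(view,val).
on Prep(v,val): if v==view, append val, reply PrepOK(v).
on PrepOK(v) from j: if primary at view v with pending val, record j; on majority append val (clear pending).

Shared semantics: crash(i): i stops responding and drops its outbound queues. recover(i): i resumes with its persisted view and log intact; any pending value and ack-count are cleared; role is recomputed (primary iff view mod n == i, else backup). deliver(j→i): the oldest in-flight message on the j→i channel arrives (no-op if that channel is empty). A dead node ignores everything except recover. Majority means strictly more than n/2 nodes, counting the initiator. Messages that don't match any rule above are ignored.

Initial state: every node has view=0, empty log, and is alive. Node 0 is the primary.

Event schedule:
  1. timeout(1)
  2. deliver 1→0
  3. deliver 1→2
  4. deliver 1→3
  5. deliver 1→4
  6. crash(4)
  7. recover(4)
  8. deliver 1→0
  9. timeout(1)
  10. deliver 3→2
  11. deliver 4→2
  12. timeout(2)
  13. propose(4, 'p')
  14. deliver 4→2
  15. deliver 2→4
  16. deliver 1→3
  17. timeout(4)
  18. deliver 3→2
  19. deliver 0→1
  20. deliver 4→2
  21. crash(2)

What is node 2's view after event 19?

step 1 timeout(1): 1={prim,v=1,log=-}
step 2 deliver 1→0: 0={back,v=1,log=-}
step 3 deliver 1→2: 2={back,v=1,log=-}
step 4 deliver 1→3: 3={back,v=1,log=-}
step 5 deliver 1→4: 4={back,v=1,log=-}
step 6 crash(4): 4={✗back,v=1,log=-}
step 7 recover(4): 4={back,v=1,log=-}
step 8 deliver 1→0: —
step 9 timeout(1): 1={back,v=2,log=-}
step 10 deliver 3→2: —
step 11 deliver 4→2: —
step 12 timeout(2): 2={prim,v=2,log=-}
step 13 propose(4,'p'): —
step 14 deliver 4→2: —
step 15 deliver 2→4: 4={back,v=2,log=-}
step 16 deliver 1→3: 3={back,v=2,log=-}
step 17 timeout(4): 4={back,v=3,log=-}
step 18 deliver 3→2: —
step 19 deliver 0→1: —

2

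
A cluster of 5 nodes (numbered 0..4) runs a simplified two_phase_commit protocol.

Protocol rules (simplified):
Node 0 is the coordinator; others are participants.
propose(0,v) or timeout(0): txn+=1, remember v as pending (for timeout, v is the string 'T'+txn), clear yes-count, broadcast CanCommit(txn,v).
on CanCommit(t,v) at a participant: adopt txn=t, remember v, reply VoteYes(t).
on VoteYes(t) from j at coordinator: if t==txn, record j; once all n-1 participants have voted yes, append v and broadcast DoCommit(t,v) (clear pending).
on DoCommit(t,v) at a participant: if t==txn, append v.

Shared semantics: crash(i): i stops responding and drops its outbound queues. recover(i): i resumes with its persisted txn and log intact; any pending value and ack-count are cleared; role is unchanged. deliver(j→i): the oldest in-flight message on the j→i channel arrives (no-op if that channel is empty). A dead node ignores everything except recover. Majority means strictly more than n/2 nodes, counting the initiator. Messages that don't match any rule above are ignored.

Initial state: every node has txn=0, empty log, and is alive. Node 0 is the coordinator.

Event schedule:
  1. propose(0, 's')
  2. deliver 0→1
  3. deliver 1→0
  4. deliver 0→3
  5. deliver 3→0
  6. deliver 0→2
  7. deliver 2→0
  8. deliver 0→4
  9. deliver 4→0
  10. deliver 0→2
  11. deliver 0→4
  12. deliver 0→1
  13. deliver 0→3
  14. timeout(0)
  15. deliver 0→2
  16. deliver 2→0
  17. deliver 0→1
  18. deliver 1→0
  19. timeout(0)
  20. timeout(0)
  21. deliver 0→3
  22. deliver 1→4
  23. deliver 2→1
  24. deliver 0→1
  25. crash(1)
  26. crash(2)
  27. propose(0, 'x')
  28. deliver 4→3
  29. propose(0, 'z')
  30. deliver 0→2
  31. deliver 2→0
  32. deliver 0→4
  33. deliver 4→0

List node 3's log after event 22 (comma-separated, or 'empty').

s

[1] propose(0,'s') → N0(coor t1 [-])
[2] deliver 0→1 → N1(part t1 [-])
[3] deliver 1→0 → ∅
[4] deliver 0→3 → N3(part t1 [-])
[5] deliver 3→0 → ∅
[6] deliver 0→2 → N2(part t1 [-])
[7] deliver 2→0 → ∅
[8] deliver 0→4 → N4(part t1 [-])
[9] deliver 4→0 → N0(coor t1 [s])
[10] deliver 0→2 → N2(part t1 [s])
[11] deliver 0→4 → N4(part t1 [s])
[12] deliver 0→1 → N1(part t1 [s])
[13] deliver 0→3 → N3(part t1 [s])
[14] timeout(0) → N0(coor t2 [s])
[15] deliver 0→2 → N2(part t2 [s])
[16] deliver 2→0 → ∅
[17] deliver 0→1 → N1(part t2 [s])
[18] deliver 1→0 → ∅
[19] timeout(0) → N0(coor t3 [s])
[20] timeout(0) → N0(coor t4 [s])
[21] deliver 0→3 → N3(part t2 [s])
[22] deliver 1→4 → ∅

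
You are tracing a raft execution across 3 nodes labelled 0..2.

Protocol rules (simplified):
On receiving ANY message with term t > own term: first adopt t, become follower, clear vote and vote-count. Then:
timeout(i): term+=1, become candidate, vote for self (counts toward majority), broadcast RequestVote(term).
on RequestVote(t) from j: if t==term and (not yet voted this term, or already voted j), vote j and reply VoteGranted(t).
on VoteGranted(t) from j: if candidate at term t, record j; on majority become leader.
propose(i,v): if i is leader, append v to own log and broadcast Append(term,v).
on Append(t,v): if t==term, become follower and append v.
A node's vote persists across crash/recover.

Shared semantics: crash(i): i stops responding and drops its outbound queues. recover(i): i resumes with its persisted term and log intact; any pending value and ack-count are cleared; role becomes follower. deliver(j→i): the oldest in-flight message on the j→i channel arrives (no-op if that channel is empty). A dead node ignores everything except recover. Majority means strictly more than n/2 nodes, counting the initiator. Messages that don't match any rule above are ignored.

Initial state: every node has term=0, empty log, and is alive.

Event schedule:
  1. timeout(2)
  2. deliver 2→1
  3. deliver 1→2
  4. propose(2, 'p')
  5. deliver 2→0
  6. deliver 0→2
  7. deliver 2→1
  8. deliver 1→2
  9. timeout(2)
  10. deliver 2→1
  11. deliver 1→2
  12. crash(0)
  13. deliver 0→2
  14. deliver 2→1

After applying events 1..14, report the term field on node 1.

2

after 1 — timeout(2): n2:cand/t1/[-]
after 2 — deliver 2→1: n1:foll/t1/[-]
after 3 — deliver 1→2: n2:lead/t1/[-]
after 4 — propose(2,'p'): n2:lead/t1/[p]
after 5 — deliver 2→0: n0:foll/t1/[-]
after 6 — deliver 0→2: ·
after 7 — deliver 2→1: n1:foll/t1/[p]
after 8 — deliver 1→2: ·
after 9 — timeout(2): n2:cand/t2/[p]
after 10 — deliver 2→1: n1:foll/t2/[p]
after 11 — deliver 1→2: n2:lead/t2/[p]
after 12 — crash(0): n0:✗foll/t1/[-]
after 13 — deliver 0→2: ·
after 14 — deliver 2→1: ·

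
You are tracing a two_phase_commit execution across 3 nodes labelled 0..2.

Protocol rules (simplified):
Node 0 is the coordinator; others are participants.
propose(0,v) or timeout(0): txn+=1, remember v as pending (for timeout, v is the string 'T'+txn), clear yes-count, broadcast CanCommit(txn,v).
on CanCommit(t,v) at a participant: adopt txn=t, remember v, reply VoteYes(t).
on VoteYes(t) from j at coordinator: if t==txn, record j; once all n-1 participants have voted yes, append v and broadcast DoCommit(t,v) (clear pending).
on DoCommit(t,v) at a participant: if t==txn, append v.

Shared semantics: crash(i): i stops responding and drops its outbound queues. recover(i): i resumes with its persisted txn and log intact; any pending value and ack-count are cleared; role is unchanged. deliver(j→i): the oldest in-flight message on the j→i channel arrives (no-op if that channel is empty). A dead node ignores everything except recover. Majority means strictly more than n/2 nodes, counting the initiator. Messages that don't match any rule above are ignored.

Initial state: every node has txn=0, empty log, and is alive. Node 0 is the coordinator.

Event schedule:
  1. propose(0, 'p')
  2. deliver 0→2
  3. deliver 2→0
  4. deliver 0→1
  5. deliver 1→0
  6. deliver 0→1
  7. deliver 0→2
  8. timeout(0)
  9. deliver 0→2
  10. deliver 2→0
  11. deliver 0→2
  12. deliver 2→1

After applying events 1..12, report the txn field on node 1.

e1 propose(0,'p'): 0[coor,t=1,-]
e2 deliver 0→2: 2[part,t=1,-]
e3 deliver 2→0: ·
e4 deliver 0→1: 1[part,t=1,-]
e5 deliver 1→0: 0[coor,t=1,p]
e6 deliver 0→1: 1[part,t=1,p]
e7 deliver 0→2: 2[part,t=1,p]
e8 timeout(0): 0[coor,t=2,p]
e9 deliver 0→2: 2[part,t=2,p]
e10 deliver 2→0: ·
e11 deliver 0→2: ·
e12 deliver 2→1: ·

1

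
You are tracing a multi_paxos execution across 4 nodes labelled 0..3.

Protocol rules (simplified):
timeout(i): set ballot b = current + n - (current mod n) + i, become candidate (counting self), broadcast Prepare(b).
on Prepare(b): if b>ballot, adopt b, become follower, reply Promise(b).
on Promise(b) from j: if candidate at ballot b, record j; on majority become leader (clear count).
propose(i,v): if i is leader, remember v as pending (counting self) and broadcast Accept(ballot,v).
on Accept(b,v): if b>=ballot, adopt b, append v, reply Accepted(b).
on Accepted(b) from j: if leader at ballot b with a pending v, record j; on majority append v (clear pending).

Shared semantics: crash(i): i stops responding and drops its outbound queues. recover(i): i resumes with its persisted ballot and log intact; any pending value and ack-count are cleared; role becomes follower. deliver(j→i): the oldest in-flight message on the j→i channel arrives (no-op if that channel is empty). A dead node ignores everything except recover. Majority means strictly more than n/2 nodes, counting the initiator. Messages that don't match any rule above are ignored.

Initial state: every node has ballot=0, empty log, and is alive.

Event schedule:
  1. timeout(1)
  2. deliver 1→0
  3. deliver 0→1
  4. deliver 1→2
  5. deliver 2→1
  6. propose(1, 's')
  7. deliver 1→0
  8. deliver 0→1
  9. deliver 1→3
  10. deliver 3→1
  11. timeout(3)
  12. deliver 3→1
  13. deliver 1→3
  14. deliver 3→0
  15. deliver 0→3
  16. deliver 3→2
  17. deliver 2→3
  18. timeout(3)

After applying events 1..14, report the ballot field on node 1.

e1 timeout(1): 1[cand,b=5,-]
e2 deliver 1→0: 0[foll,b=5,-]
e3 deliver 0→1: ·
e4 deliver 1→2: 2[foll,b=5,-]
e5 deliver 2→1: 1[lead,b=5,-]
e6 propose(1,'s'): ·
e7 deliver 1→0: 0[foll,b=5,s]
e8 deliver 0→1: ·
e9 deliver 1→3: 3[foll,b=5,-]
e10 deliver 3→1: ·
e11 timeout(3): 3[cand,b=11,-]
e12 deliver 3→1: 1[foll,b=11,-]
e13 deliver 1→3: ·
e14 deliver 3→0: 0[foll,b=11,s]

11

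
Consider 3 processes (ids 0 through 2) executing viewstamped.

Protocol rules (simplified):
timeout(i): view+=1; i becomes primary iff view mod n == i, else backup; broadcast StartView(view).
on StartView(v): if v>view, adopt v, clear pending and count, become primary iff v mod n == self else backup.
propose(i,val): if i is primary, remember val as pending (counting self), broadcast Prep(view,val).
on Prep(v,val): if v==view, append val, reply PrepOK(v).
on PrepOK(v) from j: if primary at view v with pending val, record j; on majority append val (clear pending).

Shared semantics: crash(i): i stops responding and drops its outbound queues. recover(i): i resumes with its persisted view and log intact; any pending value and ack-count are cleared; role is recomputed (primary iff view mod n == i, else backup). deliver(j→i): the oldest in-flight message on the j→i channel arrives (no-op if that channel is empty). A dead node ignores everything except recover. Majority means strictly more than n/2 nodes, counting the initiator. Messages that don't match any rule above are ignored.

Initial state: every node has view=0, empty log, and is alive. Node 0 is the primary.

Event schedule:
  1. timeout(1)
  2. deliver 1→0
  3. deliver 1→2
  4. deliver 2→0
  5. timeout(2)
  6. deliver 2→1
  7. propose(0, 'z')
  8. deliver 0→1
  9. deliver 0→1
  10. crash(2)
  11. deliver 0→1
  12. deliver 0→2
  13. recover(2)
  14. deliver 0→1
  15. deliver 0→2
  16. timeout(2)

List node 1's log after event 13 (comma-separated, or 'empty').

empty

step 1 timeout(1): 1={prim,v=1,log=-}
step 2 deliver 1→0: 0={back,v=1,log=-}
step 3 deliver 1→2: 2={back,v=1,log=-}
step 4 deliver 2→0: —
step 5 timeout(2): 2={prim,v=2,log=-}
step 6 deliver 2→1: 1={back,v=2,log=-}
step 7 propose(0,'z'): —
step 8 deliver 0→1: —
step 9 deliver 0→1: —
step 10 crash(2): 2={✗prim,v=2,log=-}
step 11 deliver 0→1: —
step 12 deliver 0→2: —
step 13 recover(2): 2={prim,v=2,log=-}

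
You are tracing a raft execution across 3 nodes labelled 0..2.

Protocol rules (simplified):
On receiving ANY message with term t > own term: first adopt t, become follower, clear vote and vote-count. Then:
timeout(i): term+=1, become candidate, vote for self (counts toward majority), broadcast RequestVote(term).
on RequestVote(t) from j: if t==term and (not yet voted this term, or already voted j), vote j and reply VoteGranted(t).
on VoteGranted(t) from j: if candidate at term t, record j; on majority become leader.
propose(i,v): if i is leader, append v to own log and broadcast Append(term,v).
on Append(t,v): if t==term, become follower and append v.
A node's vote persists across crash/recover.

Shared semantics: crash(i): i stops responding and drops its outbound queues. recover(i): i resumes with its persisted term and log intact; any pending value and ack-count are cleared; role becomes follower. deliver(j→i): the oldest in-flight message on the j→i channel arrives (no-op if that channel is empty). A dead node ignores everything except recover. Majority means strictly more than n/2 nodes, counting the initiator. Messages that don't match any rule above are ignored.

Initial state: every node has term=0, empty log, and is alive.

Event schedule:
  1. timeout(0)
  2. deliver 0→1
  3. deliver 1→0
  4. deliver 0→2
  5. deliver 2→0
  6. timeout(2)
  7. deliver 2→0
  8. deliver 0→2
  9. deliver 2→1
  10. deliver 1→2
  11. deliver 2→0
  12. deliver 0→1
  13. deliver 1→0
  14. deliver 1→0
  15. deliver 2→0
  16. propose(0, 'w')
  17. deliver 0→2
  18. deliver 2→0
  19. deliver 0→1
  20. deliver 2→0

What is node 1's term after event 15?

2

e1 timeout(0): 0[cand,t=1,-]
e2 deliver 0→1: 1[foll,t=1,-]
e3 deliver 1→0: 0[lead,t=1,-]
e4 deliver 0→2: 2[foll,t=1,-]
e5 deliver 2→0: ·
e6 timeout(2): 2[cand,t=2,-]
e7 deliver 2→0: 0[foll,t=2,-]
e8 deliver 0→2: 2[lead,t=2,-]
e9 deliver 2→1: 1[foll,t=2,-]
e10 deliver 1→2: ·
e11 deliver 2→0: ·
e12 deliver 0→1: ·
e13 deliver 1→0: ·
e14 deliver 1→0: ·
e15 deliver 2→0: ·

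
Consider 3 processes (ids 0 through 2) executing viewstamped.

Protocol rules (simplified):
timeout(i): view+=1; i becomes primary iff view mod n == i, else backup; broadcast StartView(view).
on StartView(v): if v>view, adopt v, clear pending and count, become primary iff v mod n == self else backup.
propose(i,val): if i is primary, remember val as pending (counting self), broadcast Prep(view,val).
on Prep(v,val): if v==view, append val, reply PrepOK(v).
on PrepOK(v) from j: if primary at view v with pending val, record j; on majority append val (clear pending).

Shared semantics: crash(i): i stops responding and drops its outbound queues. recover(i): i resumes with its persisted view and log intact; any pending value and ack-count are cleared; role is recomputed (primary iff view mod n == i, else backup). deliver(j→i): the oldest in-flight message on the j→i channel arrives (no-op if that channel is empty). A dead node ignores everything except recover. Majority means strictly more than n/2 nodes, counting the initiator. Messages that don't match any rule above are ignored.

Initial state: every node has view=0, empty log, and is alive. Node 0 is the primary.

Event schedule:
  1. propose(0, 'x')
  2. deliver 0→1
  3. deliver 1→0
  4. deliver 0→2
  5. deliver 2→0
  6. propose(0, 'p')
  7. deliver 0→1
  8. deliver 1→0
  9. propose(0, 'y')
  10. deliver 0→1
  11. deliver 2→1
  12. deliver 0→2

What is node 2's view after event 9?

0

e1 propose(0,'x'): ·
e2 deliver 0→1: 1[back,v=0,x]
e3 deliver 1→0: 0[prim,v=0,x]
e4 deliver 0→2: 2[back,v=0,x]
e5 deliver 2→0: ·
e6 propose(0,'p'): ·
e7 deliver 0→1: 1[back,v=0,x,p]
e8 deliver 1→0: 0[prim,v=0,x,p]
e9 propose(0,'y'): ·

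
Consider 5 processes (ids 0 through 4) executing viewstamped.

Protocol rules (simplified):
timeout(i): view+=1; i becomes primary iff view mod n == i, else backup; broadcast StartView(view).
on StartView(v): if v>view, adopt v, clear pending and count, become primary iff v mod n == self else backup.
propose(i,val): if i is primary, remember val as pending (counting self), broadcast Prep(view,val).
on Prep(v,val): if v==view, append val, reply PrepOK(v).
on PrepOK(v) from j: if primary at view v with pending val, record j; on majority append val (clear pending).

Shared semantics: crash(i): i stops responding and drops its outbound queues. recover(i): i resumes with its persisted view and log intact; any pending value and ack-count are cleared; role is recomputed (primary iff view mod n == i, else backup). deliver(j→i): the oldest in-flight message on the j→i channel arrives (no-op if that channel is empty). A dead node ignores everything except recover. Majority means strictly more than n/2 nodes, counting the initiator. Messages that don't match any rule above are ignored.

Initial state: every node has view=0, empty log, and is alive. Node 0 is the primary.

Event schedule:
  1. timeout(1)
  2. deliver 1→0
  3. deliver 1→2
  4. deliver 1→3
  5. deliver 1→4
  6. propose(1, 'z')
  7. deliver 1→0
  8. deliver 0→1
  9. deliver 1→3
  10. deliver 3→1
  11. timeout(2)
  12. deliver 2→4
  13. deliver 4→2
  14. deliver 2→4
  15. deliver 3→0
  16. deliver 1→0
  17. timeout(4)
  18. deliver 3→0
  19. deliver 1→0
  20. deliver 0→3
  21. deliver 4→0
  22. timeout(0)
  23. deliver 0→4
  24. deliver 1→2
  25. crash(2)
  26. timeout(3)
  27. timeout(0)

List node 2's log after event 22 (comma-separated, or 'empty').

e1 timeout(1): 1[prim,v=1,-]
e2 deliver 1→0: 0[back,v=1,-]
e3 deliver 1→2: 2[back,v=1,-]
e4 deliver 1→3: 3[back,v=1,-]
e5 deliver 1→4: 4[back,v=1,-]
e6 propose(1,'z'): ·
e7 deliver 1→0: 0[back,v=1,z]
e8 deliver 0→1: ·
e9 deliver 1→3: 3[back,v=1,z]
e10 deliver 3→1: 1[prim,v=1,z]
e11 timeout(2): 2[prim,v=2,-]
e12 deliver 2→4: 4[back,v=2,-]
e13 deliver 4→2: ·
e14 deliver 2→4: ·
e15 deliver 3→0: ·
e16 deliver 1→0: ·
e17 timeout(4): 4[back,v=3,-]
e18 deliver 3→0: ·
e19 deliver 1→0: ·
e20 deliver 0→3: ·
e21 deliver 4→0: 0[back,v=3,z]
e22 timeout(0): 0[back,v=4,z]

empty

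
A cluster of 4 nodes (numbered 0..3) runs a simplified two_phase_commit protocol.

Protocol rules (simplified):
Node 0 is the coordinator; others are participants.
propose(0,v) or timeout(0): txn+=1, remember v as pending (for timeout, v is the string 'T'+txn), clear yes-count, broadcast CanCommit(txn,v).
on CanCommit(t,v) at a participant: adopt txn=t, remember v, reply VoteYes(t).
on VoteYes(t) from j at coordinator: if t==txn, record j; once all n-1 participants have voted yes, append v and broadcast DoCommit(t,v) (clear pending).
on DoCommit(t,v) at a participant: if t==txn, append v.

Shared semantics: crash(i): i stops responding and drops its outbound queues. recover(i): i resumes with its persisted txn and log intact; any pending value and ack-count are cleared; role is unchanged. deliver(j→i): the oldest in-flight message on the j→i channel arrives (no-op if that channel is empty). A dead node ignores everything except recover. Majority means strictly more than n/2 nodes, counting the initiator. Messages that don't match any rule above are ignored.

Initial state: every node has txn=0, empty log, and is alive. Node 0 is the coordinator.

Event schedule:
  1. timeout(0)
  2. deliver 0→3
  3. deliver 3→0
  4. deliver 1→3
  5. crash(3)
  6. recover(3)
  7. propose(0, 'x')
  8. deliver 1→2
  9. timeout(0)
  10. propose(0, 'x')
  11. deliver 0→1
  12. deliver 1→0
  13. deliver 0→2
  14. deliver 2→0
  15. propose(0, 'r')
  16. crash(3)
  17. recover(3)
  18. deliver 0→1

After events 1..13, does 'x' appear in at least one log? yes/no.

no

1. timeout(0):  <0:coor t1 ->
2. deliver 0→3:  <3:part t1 ->
3. deliver 3→0:  nop
4. deliver 1→3:  nop
5. crash(3):  <3:✗part t1 ->
6. recover(3):  <3:part t1 ->
7. propose(0,'x'):  <0:coor t2 ->
8. deliver 1→2:  nop
9. timeout(0):  <0:coor t3 ->
10. propose(0,'x'):  <0:coor t4 ->
11. deliver 0→1:  <1:part t1 ->
12. deliver 1→0:  nop
13. deliver 0→2:  <2:part t1 ->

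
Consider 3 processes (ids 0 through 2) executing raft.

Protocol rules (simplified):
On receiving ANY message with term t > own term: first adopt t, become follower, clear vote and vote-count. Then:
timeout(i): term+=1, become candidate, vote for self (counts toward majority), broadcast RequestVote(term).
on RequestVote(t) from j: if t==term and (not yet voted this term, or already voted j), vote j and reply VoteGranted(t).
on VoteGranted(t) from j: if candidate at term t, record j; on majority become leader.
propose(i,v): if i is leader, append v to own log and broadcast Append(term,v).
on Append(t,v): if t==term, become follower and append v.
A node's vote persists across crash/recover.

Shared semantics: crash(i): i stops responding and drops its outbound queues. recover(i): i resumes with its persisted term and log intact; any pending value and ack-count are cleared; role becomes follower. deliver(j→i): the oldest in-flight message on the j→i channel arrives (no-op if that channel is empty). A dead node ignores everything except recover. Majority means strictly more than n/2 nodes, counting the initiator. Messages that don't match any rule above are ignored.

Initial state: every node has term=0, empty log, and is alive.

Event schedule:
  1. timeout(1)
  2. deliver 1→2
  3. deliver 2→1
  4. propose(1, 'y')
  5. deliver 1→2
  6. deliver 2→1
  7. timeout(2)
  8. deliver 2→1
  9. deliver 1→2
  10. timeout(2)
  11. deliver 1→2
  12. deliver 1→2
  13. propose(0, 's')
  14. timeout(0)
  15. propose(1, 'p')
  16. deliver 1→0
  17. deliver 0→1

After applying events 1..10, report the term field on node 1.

1. timeout(1):  <1:cand t1 ->
2. deliver 1→2:  <2:foll t1 ->
3. deliver 2→1:  <1:lead t1 ->
4. propose(1,'y'):  <1:lead t1 y>
5. deliver 1→2:  <2:foll t1 y>
6. deliver 2→1:  nop
7. timeout(2):  <2:cand t2 y>
8. deliver 2→1:  <1:foll t2 y>
9. deliver 1→2:  <2:lead t2 y>
10. timeout(2):  <2:cand t3 y>

2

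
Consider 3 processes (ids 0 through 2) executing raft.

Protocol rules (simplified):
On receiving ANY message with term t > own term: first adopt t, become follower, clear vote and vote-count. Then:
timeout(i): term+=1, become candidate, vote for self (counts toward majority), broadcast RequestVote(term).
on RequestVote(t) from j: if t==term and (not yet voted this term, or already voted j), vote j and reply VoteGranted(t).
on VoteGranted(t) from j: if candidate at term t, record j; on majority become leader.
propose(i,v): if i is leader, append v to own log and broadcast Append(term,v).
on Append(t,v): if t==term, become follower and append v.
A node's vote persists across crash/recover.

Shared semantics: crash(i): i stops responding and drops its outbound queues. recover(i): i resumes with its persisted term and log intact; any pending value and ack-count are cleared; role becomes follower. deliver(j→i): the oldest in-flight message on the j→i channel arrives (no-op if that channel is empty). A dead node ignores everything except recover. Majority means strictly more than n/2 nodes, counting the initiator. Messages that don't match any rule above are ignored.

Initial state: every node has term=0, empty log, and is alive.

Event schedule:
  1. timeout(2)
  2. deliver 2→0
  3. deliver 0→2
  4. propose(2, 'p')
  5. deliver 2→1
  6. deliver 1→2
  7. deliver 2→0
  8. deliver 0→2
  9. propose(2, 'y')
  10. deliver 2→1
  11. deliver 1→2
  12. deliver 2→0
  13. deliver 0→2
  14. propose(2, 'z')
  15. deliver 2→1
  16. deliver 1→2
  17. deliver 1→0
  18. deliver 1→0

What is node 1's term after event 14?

[1] timeout(2) → N2(cand t1 [-])
[2] deliver 2→0 → N0(foll t1 [-])
[3] deliver 0→2 → N2(lead t1 [-])
[4] propose(2,'p') → N2(lead t1 [p])
[5] deliver 2→1 → N1(foll t1 [-])
[6] deliver 1→2 → ∅
[7] deliver 2→0 → N0(foll t1 [p])
[8] deliver 0→2 → ∅
[9] propose(2,'y') → N2(lead t1 [p,y])
[10] deliver 2→1 → N1(foll t1 [p])
[11] deliver 1→2 → ∅
[12] deliver 2→0 → N0(foll t1 [p,y])
[13] deliver 0→2 → ∅
[14] propose(2,'z') → N2(lead t1 [p,y,z])

1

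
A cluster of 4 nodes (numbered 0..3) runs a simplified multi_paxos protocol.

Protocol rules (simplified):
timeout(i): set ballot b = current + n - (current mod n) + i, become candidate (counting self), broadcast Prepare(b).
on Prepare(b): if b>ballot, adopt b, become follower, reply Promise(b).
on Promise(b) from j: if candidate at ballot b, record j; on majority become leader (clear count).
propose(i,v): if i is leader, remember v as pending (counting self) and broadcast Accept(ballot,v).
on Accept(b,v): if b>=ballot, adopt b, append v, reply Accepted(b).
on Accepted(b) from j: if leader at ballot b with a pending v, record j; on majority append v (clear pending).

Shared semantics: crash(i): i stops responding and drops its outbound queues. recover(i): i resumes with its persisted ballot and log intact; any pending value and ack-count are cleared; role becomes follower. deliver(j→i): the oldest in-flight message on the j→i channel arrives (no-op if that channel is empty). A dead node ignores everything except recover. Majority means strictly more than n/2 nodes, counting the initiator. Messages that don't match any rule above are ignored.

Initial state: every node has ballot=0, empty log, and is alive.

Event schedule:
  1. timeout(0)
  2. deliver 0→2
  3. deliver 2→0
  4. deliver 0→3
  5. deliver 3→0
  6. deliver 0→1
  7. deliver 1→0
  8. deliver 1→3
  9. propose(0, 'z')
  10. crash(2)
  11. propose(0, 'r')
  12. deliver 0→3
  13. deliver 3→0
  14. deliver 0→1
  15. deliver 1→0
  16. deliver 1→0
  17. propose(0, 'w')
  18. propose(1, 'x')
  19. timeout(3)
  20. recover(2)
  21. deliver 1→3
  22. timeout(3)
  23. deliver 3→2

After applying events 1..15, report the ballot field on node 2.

step 1 timeout(0): 0={cand,b=4,log=-}
step 2 deliver 0→2: 2={foll,b=4,log=-}
step 3 deliver 2→0: —
step 4 deliver 0→3: 3={foll,b=4,log=-}
step 5 deliver 3→0: 0={lead,b=4,log=-}
step 6 deliver 0→1: 1={foll,b=4,log=-}
step 7 deliver 1→0: —
step 8 deliver 1→3: —
step 9 propose(0,'z'): —
step 10 crash(2): 2={✗foll,b=4,log=-}
step 11 propose(0,'r'): —
step 12 deliver 0→3: 3={foll,b=4,log=z}
step 13 deliver 3→0: —
step 14 deliver 0→1: 1={foll,b=4,log=z}
step 15 deliver 1→0: 0={lead,b=4,log=r}

4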